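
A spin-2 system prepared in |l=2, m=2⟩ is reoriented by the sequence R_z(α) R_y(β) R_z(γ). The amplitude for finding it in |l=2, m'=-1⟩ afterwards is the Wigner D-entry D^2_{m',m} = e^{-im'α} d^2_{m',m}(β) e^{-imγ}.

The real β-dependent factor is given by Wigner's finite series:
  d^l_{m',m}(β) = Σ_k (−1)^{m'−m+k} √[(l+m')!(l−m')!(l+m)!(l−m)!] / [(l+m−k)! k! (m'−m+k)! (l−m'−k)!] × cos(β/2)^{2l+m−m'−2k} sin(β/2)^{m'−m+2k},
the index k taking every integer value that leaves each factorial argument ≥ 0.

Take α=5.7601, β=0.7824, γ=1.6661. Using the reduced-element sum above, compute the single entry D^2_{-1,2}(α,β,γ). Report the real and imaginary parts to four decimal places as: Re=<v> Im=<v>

Re=-0.0775 Im=0.0671

D^2_{-1,2}(5.7601,0.7824,1.6661) = e^{-i·-1·5.7601}·d^2_{-1,2}(0.7824)·e^{-i·2·1.6661}. Compute d first:
Half-angle: c=0.924452, s=0.381298. N=√(1·6·24·1)=12.000000
k∈{3} keeps every argument non-negative
  k=3: (−1)^0·12.0000/(6)·0.9245^1·0.3813^3 = +0.102496
d^2_{-1,2}(0.7824) = +0.102496
Phases: e^{-i·(-1)·5.7601}=+0.866282-0.499555i, e^{-i·(2)·1.6661}=-0.981889+0.189455i ⇒ D=-0.077482+0.067097i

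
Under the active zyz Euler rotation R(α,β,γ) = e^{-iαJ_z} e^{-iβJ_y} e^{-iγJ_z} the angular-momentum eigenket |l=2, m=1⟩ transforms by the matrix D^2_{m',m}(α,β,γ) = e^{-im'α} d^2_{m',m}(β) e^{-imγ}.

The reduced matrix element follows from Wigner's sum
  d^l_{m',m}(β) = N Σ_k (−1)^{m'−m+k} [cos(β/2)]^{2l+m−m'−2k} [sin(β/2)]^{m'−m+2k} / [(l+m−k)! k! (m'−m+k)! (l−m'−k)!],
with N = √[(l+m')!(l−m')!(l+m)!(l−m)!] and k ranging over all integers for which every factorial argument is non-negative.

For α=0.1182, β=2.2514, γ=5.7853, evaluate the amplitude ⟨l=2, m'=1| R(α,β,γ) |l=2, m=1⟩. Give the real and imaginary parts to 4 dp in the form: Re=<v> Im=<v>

D^2_{1,1}(0.1182,2.2514,5.7853) = e^{-i·1·0.1182}·d^2_{1,1}(2.2514)·e^{-i·1·5.7853}. Compute d first:
Half-angle: c=0.430545, s=0.902569. N=√(6·1·6·1)=6.000000
k: max(0,(1)−(1))=0 … min(2+(1),2−(1))=1
  k=0: (−1)^0·6.0000/(6)·0.4305^4·0.9026^0 = +0.034362
  k=1: (−1)^1·6.0000/(2)·0.4305^2·0.9026^2 = -0.453022
d^2_{1,1}(2.2514) = +0.034362 -0.453022 = -0.418660
Phases: e^{-i·(1)·0.1182}=+0.993023-0.117925i, e^{-i·(1)·5.7853}=+0.878594+0.477569i ⇒ D=-0.388844-0.155167i

Re=-0.3888 Im=-0.1552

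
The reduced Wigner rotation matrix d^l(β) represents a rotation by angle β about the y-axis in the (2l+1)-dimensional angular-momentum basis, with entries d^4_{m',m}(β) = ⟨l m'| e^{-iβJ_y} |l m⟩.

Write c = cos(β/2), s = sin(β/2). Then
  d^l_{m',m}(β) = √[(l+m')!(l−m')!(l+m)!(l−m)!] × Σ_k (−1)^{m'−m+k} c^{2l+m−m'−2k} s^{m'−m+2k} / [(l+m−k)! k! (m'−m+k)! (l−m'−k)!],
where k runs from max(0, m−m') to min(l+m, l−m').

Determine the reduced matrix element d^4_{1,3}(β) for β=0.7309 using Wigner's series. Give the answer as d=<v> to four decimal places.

d=0.5086

d^4_{1,3}(β=0.7309) via Wigner's sum:
c=cos(0.7309/2)=0.933963, s=sin(0.7309/2)=0.357370; N=√[120·6·5040·1]=1904.940944
The bounds max(0,m−m')=2 and min(l+m,l−m')=3 give 2 terms
  k=2: (−1)^0·1904.9409/(240)·0.9340^6·0.3574^2 = +0.672796
  k=3: (−1)^1·1904.9409/(144)·0.9340^4·0.3574^4 = -0.164175
d^4_{1,3}(0.7309) = +0.672796 -0.164175 = +0.508621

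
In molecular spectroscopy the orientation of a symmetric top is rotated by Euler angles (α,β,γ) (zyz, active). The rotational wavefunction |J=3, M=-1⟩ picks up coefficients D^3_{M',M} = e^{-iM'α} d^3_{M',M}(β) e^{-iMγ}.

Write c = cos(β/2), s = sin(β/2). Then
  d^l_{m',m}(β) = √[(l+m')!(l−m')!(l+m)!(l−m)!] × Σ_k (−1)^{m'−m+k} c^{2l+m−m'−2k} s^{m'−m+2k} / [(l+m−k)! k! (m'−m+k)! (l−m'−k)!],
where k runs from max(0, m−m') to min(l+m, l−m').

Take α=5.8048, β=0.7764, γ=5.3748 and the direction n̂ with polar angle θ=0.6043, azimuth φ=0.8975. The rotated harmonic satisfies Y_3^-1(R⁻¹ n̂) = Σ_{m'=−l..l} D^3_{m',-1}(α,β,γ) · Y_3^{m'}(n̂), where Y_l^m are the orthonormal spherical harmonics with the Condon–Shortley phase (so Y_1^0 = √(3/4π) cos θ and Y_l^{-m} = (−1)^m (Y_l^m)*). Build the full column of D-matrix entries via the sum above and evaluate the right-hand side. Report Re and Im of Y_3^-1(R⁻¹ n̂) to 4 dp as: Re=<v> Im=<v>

Re=-0.2907 Im=0.0195

Need the full column D^3_{m',-1} for m'=−3..3 at α=5.8048, β=0.7764, γ=5.3748.
cos(β/2)=0.925592, sin(β/2)=0.378523
d^3_{-3,-1}: single k=2 term ⇒ +0.407294;  D = -0.284333-0.291622i
d^3_{-2,-1}: k∈[1..2] ⇒ +0.813186 -0.271998 = +0.541188;  D = -0.157013-0.517911i
d^3_{-1,-1}: k∈[0..2] ⇒ +0.628807 -0.841303 +0.105526 = -0.106971;  D = -0.019574+0.105164i
d^3_{0,-1}: k∈[0..2] ⇒ -0.890801 +0.446938 -0.024916 = -0.468778;  D = -0.288308+0.369637i
d^3_{1,-1}: k∈[0..2] ⇒ +0.630978 -0.140701 +0.002941 = +0.493218;  D = +0.448318-0.205608i
d^3_{2,-1}: k∈[0..1] ⇒ -0.271998 +0.022745 = -0.249253;  D = -0.248961-0.012055i
d^3_{3,-1}: single k=0 term ⇒ +0.068117;  D = +0.058882+0.034245i
Y_3^{m'}(θ=0.6043,φ=0.8975) and Σ D·Y over m':
  (-0.2843-0.2916i)·(-0.0689-0.0332i)  (-0.1570-0.5179i)·(-0.0604-0.2647i)  (-0.0196+0.1052i)·(+0.2732-0.3425i)  (-0.2883+0.3696i)·(+0.1185+0.0000i)  (+0.4483-0.2056i)·(-0.2732-0.3425i)  (-0.2490-0.0121i)·(-0.0604+0.2647i)  (+0.0589+0.0342i)·(+0.0689-0.0332i)
Y_3^-1(R⁻¹ n̂) = -0.290668+0.019459i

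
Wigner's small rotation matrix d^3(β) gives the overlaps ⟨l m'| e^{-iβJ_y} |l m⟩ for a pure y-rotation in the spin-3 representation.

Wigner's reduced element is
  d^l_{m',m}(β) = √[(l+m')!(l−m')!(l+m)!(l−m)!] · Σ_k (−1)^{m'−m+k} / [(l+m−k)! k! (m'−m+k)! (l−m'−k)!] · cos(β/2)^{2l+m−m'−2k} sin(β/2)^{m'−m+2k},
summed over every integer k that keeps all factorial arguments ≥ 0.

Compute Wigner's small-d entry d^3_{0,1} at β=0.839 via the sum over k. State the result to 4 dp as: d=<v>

d=0.3971

d^3_{0,1}(β=0.839) via Wigner's sum:
Half-angle: c=0.913293, s=0.407304. N=√(6·6·24·2)=41.569219
The bounds max(0,m−m')=1 and min(l+m,l−m')=3 give 3 terms
  k=1: (−1)^0·41.5692/(12)·0.9133^5·0.4073^1 = +0.896518
  k=2: (−1)^1·41.5692/(4)·0.9133^3·0.4073^3 = -0.534931
  k=3: (−1)^2·41.5692/(12)·0.9133^1·0.4073^5 = +0.035464
d^3_{0,1}(0.839) = +0.896518 -0.534931 +0.035464 = +0.397052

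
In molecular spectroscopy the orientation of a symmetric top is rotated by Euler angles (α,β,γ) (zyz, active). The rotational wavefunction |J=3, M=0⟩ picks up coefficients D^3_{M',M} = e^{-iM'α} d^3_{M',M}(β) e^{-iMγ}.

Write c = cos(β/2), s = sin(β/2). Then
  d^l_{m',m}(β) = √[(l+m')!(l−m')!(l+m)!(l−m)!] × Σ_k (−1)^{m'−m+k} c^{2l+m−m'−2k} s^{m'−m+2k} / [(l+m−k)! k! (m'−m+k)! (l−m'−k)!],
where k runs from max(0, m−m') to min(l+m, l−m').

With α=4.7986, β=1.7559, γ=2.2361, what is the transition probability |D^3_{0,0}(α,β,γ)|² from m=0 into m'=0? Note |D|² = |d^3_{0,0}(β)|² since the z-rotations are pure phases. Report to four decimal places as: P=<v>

First d^3_{0,0}(β=1.7559), then the phase factors e^{-i(0)α} and e^{-i(0)γ}:
Half-angle: c=0.638730, s=0.769431. N=√(6·6·6·6)=36.000000
Admissible k: 0..3 (factorial args all ≥0)
  k=0: (−1)^0·36.0000/(36)·0.6387^6·0.7694^0 = +0.067905
  k=1: (−1)^1·36.0000/(4)·0.6387^4·0.7694^2 = -0.886851
  k=2: (−1)^2·36.0000/(4)·0.6387^2·0.7694^4 = +1.286933
  k=3: (−1)^3·36.0000/(36)·0.6387^0·0.7694^6 = -0.207500
d^3_{0,0}(1.7559) = +0.067905 -0.886851 +1.286933 -0.207500 = +0.260487
|D^3_{0,0}|² = |d^3_{0,0}(β)|² = (+0.260487)² = 0.067853 (the z-rotation phases have unit modulus)

P=0.0679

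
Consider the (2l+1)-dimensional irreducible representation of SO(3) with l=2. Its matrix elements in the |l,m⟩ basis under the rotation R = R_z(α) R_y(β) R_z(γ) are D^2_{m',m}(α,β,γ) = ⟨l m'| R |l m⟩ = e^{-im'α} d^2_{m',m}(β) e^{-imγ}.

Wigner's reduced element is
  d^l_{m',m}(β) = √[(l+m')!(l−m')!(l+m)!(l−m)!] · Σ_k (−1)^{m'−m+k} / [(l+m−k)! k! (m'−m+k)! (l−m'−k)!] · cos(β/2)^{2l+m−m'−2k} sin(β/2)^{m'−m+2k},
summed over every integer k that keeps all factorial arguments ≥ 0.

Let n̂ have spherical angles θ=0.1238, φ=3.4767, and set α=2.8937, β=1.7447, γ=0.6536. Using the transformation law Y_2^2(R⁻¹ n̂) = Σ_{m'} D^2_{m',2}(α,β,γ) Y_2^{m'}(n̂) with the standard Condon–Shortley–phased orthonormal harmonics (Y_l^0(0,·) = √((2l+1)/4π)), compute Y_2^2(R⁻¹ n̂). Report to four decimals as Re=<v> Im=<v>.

Need the full column D^2_{m',2} for m'=−2..2 at α=2.8937, β=1.7447, γ=0.6536.
cos(β/2)=0.643029, sin(β/2)=0.765842
d^2_{-2,2}: single k=4 term ⇒ +0.343999;  D = -0.079157-0.334768i
d^2_{-1,2}: single k=3 term ⇒ +0.577668;  D = -0.009071+0.577597i
d^2_{0,2}: single k=2 term ⇒ +0.594039;  D = +0.154779-0.573520i
d^2_{1,2}: single k=1 term ⇒ +0.407249;  D = -0.199339+0.355128i
d^2_{2,2}: single k=0 term ⇒ +0.170970;  D = +0.117709-0.123998i
Y_2^{m'}(θ=0.1238,φ=3.4767) and Σ D·Y over m':
  (-0.0792-0.3348i)·(+0.0046-0.0037i)  (-0.0091+0.5776i)·(-0.0894+0.0311i)  (+0.1548-0.5735i)·(+0.6164+0.0000i)  (-0.1993+0.3551i)·(+0.0894+0.0311i)  (+0.1177-0.1240i)·(+0.0046+0.0037i)
Y_2^2(R⁻¹ n̂) = +0.048757-0.381267i

Re=0.0488 Im=-0.3813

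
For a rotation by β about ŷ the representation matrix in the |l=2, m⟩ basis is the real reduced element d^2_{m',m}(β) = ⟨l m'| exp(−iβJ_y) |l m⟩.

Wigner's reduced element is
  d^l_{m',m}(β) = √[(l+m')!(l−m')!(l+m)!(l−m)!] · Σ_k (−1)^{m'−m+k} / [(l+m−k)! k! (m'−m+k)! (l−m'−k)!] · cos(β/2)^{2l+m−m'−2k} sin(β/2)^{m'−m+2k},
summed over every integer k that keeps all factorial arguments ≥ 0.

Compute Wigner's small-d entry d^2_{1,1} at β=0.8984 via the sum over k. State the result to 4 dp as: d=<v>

d=0.1994

d^2_{1,1}(β=0.8984) via Wigner's sum:
With c≡cos(β/2)=0.900795 and s≡sin(β/2)=0.434245, N=[6·1·6·1]^{1/2}=6.000000
Admissible k: 0..1 (factorial args all ≥0)
  k=0: (−1)^0·6.0000/(6)·0.9008^4·0.4342^0 = +0.658421
  k=1: (−1)^1·6.0000/(2)·0.9008^2·0.4342^2 = -0.459032
d^2_{1,1}(0.8984) = +0.658421 -0.459032 = +0.199389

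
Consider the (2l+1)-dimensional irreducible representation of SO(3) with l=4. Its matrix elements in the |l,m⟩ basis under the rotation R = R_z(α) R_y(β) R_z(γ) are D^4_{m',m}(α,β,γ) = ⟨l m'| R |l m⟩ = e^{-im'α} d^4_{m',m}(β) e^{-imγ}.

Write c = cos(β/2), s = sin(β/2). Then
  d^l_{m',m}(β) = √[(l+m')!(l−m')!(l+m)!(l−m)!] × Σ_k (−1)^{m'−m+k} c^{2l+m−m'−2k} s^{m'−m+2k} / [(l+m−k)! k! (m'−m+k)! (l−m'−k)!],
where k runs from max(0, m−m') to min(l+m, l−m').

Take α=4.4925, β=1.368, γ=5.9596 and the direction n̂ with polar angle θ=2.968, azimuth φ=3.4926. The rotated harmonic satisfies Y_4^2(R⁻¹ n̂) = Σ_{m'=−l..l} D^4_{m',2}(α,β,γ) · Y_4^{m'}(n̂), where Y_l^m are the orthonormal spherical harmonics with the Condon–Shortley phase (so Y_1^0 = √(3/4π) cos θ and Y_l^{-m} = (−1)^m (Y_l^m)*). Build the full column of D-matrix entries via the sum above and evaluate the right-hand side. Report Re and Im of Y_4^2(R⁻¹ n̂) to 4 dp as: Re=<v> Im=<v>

Re=-0.2854 Im=-0.1054

Need the full column D^4_{m',2} for m'=−4..4 at α=4.4925, β=1.368, γ=5.9596.
cos(β/2)=0.775051, sin(β/2)=0.631898
d^4_{-4,2}: single k=6 term ⇒ +0.202359;  D = +0.196920-0.046603i
d^4_{-3,2}: k∈[5..6] ⇒ +0.526517 -0.116661 = +0.409856;  D = +0.005122+0.409824i
d^4_{-2,2}: k∈[4..6] ⇒ +0.862982 -0.458908 +0.025420 = +0.429495;  D = -0.420291-0.088437i
d^4_{-1,2}: k∈[3..5] ⇒ +0.997950 -0.995024 +0.132281 = +0.135207;  D = +0.056030-0.123051i
d^4_{0,2}: k∈[2..4] ⇒ +0.821104 -1.455461 +0.362798 = -0.271558;  D = -0.216647-0.163731i
d^4_{1,2}: k∈[1..3] ⇒ +0.450398 -1.496925 +0.663349 = -0.383178;  D = +0.292146-0.247943i
d^4_{2,2}: k∈[0..2] ⇒ +0.130210 -1.038624 +0.862982 = -0.045432;  D = +0.021135+0.040217i
d^4_{3,2}: k∈[0..1] ⇒ -0.397214 +0.792098 = +0.394884;  D = +0.381208-0.103027i
d^4_{4,2}: single k=0 term ⇒ +0.457990;  D = +0.020177+0.457546i
Y_4^{m'}(θ=2.968,φ=3.4926) and Σ D·Y over m':
  (+0.1969-0.0466i)·(+0.0001-0.0004i)  (+0.0051+0.4098i)·(+0.0031-0.0055i)  (-0.4203-0.0884i)·(+0.0441-0.0373i)  (+0.0560-0.1231i)·(+0.2865-0.1049i)  (-0.2166-0.1637i)·(+0.7233+0.0000i)  (+0.2921-0.2479i)·(-0.2865-0.1049i)  (+0.0211+0.0402i)·(+0.0441+0.0373i)  (+0.3812-0.1030i)·(-0.0031-0.0055i)  (+0.0202+0.4575i)·(+0.0001+0.0004i)
Y_4^2(R⁻¹ n̂) = -0.285374-0.105394i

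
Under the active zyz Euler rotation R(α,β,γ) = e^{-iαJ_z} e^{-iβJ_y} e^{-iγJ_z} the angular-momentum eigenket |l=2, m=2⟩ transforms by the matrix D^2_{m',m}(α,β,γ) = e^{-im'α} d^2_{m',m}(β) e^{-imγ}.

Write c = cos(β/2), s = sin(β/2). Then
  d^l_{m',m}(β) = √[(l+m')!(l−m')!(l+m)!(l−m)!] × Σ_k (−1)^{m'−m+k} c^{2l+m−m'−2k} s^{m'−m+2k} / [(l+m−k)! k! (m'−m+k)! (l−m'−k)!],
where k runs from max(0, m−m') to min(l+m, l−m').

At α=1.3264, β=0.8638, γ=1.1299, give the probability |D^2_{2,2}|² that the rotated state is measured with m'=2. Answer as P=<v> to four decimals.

P=0.4627

First d^2_{2,2}(β=0.8638), then the phase factors e^{-i(2)α} and e^{-i(2)γ}:
With c≡cos(β/2)=0.908172 and s≡sin(β/2)=0.418597, N=[24·1·24·1]^{1/2}=24.000000
k∈{0} keeps every argument non-negative
  k=0: (−1)^0·24.0000/(24)·0.9082^4·0.4186^0 = +0.680256
d^2_{2,2}(0.8638) = +0.680256
|D^2_{2,2}|² = |d^2_{2,2}(β)|² = (+0.680256)² = 0.462749 (the z-rotation phases have unit modulus)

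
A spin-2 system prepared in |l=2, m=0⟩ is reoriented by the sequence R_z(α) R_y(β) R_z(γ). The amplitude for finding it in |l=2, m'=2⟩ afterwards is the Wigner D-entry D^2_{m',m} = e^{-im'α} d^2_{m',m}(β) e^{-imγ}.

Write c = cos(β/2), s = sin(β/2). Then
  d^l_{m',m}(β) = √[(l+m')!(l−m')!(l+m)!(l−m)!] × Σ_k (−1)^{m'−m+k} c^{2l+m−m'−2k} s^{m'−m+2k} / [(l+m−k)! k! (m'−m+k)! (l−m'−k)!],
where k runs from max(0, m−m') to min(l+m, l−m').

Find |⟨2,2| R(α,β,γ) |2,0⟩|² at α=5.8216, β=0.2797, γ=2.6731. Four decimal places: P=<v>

P=0.0022

D^2_{2,0}(5.8216,0.2797,2.6731) = e^{-i·2·5.8216}·d^2_{2,0}(0.2797)·e^{-i·0·2.6731}. Compute d first:
With c≡cos(β/2)=0.990237 and s≡sin(β/2)=0.139395, N=[24·1·2·2]^{1/2}=9.797959
k∈{0} keeps every argument non-negative
  k=0: (−1)^2·9.7980/(4)·0.9902^2·0.1394^2 = +0.046671
d^2_{2,0}(0.2797) = +0.046671
|D^2_{2,0}|² = |d^2_{2,0}(β)|² = (+0.046671)² = 0.002178 (the z-rotation phases have unit modulus)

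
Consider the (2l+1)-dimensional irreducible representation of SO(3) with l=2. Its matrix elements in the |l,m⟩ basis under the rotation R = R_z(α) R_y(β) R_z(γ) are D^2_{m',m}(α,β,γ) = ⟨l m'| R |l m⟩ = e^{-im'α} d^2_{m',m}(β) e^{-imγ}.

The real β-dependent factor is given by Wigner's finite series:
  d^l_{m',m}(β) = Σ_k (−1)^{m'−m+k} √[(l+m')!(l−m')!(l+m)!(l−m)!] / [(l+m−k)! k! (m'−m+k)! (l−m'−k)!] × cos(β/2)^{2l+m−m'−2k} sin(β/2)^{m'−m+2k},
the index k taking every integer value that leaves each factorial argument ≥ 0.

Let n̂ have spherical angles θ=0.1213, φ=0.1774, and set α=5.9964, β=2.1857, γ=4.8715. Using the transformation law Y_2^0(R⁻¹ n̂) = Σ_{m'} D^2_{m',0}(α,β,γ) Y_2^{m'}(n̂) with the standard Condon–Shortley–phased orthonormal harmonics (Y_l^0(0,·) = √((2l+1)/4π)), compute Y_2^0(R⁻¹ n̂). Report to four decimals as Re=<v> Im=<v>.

Re=-0.0935 Im=0.0000

Need the full column D^2_{m',0} for m'=−2..2 at α=5.9964, β=2.1857, γ=4.8715.
cos(β/2)=0.459957, sin(β/2)=0.887941
d^2_{-2,0}: single k=2 term ⇒ +0.408581;  D = +0.343195-0.221710i
d^2_{-1,0}: k∈[1..2] ⇒ +0.211646 -0.788761 = -0.577115;  D = -0.553544+0.163249i
d^2_{0,0}: k∈[0..2] ⇒ +0.044758 -0.667210 +0.621638 = -0.000814;  D = -0.000814+0.000000i
d^2_{1,0}: k∈[0..1] ⇒ -0.211646 +0.788761 = +0.577115;  D = +0.553544+0.163249i
d^2_{2,0}: single k=0 term ⇒ +0.408581;  D = +0.343195+0.221710i
Y_2^{m'}(θ=0.1213,φ=0.1774) and Σ D·Y over m':
  (+0.3432-0.2217i)·(+0.0053-0.0020i)  (-0.5535+0.1632i)·(+0.0913-0.0164i)  (-0.0008+0.0000i)·(+0.6169+0.0000i)  (+0.5535+0.1632i)·(-0.0913-0.0164i)  (+0.3432+0.2217i)·(+0.0053+0.0020i)
Y_2^0(R⁻¹ n̂) = -0.093505-0.000000i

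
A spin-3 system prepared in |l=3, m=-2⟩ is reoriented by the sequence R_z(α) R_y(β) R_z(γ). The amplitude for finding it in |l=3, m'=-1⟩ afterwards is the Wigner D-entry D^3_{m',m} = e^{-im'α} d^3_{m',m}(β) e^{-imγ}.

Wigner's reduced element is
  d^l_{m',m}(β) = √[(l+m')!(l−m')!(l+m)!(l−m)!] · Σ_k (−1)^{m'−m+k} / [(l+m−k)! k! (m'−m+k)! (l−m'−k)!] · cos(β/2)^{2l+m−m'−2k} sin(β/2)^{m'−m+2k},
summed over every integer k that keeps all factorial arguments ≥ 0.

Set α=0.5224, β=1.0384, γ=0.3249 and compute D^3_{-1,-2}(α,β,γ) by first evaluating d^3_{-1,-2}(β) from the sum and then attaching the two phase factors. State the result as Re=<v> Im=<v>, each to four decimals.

Re=-0.1042 Im=-0.2474

First d^3_{-1,-2}(β=1.0384), then the phase factors e^{-i(-1)α} and e^{-i(-2)γ}:
Half-angle: c=0.868216, s=0.496186. N=√(2·24·1·120)=75.894664
The bounds max(0,m−m')=0 and min(l+m,l−m')=1 give 2 terms
  k=0: (−1)^1·75.8947/(24)·0.8682^5·0.4962^1 = -0.774077
  k=1: (−1)^2·75.8947/(12)·0.8682^3·0.4962^3 = +0.505646
d^3_{-1,-2}(1.0384) = -0.774077 +0.505646 = -0.268431
Attach z-rotation phases: D = e^{-i(-1)(0.5224)}·(-0.268431)·e^{-i(-2)(0.3249)} = -0.104185-0.247388i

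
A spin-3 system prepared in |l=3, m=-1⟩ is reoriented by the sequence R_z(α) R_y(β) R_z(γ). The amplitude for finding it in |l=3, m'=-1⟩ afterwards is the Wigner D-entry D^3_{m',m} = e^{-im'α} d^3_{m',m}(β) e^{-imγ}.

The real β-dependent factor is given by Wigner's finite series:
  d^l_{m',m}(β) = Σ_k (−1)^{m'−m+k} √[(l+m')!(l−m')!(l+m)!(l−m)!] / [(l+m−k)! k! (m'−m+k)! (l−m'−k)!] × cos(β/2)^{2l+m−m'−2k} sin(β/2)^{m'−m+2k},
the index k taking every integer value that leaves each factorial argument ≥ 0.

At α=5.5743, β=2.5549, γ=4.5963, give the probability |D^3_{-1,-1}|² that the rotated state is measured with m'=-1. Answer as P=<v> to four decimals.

P=0.1374

D^3_{-1,-1}(5.5743,2.5549,4.5963) = e^{-i·-1·5.5743}·d^3_{-1,-1}(2.5549)·e^{-i·-1·4.5963}. Compute d first:
Half-angle: c=0.289157, s=0.957282. N=√(2·24·2·24)=48.000000
k: max(0,(-1)−(-1))=0 … min(3+(-1),3−(-1))=2
  k=0: (−1)^0·48.0000/(48)·0.2892^6·0.9573^0 = +0.000585
  k=1: (−1)^1·48.0000/(6)·0.2892^4·0.9573^2 = -0.051251
  k=2: (−1)^2·48.0000/(8)·0.2892^2·0.9573^4 = +0.421287
d^3_{-1,-1}(2.5549) = +0.000585 -0.051251 +0.421287 = +0.370620
|D^3_{-1,-1}|² = |d^3_{-1,-1}(β)|² = (+0.370620)² = 0.137359 (the z-rotation phases have unit modulus)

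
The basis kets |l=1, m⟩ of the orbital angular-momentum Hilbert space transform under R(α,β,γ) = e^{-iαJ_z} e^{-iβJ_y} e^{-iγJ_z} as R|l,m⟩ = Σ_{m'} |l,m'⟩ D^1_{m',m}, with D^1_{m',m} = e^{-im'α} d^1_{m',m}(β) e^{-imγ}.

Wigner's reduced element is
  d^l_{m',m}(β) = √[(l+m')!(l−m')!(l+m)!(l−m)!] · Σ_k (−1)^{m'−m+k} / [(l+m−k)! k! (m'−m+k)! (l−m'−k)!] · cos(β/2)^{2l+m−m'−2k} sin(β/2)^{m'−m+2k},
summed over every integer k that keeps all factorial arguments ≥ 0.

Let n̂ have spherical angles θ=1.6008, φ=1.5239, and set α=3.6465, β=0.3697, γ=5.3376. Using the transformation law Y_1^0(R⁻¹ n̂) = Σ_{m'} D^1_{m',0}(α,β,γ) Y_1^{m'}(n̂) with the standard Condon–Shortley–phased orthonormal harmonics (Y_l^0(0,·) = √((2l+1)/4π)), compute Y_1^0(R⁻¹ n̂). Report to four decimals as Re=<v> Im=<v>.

Need the full column D^1_{m',0} for m'=−1..1 at α=3.6465, β=0.3697, γ=5.3376.
cos(β/2)=0.982964, sin(β/2)=0.183799
d^1_{-1,0}: single k=1 term ⇒ +0.255503;  D = -0.223621-0.123594i
d^1_{0,0}: k∈[0..1] ⇒ +0.966218 -0.033782 = +0.932436;  D = +0.932436+0.000000i
d^1_{1,0}: single k=0 term ⇒ -0.255503;  D = +0.223621-0.123594i
Y_1^{m'}(θ=1.6008,φ=1.5239) and Σ D·Y over m':
  (-0.2236-0.1236i)·(+0.0162-0.3450i)  (+0.9324+0.0000i)·(-0.0147+0.0000i)  (+0.2236-0.1236i)·(-0.0162-0.3450i)
Y_1^0(R⁻¹ n̂) = -0.106177+0.000000i

Re=-0.1062 Im=0.0000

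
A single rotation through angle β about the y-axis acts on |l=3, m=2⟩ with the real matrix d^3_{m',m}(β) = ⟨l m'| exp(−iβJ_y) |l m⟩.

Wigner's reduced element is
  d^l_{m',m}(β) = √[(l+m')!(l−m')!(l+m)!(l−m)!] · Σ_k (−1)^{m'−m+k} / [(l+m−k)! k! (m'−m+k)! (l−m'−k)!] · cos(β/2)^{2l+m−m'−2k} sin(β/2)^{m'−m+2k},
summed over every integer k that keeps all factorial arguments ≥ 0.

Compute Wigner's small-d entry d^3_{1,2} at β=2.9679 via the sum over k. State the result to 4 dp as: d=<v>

d^3_{1,2}(β=2.9679) via Wigner's sum:
Half-angle: c=0.086737, s=0.996231. N=√(24·2·120·1)=75.894664
The bounds max(0,m−m')=1 and min(l+m,l−m')=2 give 2 terms
  k=1: (−1)^0·75.8947/(24)·0.0867^5·0.9962^1 = +0.000015
  k=2: (−1)^1·75.8947/(12)·0.0867^3·0.9962^3 = -0.004081
d^3_{1,2}(2.9679) = +0.000015 -0.004081 = -0.004065

d=-0.0041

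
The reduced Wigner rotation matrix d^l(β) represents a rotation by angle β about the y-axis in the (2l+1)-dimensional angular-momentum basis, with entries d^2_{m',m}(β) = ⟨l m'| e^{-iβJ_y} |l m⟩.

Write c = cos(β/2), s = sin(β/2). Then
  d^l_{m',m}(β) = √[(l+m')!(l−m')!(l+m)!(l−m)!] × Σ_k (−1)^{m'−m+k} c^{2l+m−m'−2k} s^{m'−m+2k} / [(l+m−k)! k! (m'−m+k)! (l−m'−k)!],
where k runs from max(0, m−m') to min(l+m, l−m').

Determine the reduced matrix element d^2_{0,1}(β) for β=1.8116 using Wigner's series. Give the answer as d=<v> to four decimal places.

d^2_{0,1}(β=1.8116) via Wigner's sum:
With c≡cos(β/2)=0.617056 and s≡sin(β/2)=0.786919, N=[2·2·6·1]^{1/2}=4.898979
k: max(0,(1)−(0))=1 … min(2+(1),2−(0))=2
  k=1: (−1)^0·4.8990/(2)·0.6171^3·0.7869^1 = +0.452877
  k=2: (−1)^1·4.8990/(2)·0.6171^1·0.7869^3 = -0.736530
d^2_{0,1}(1.8116) = +0.452877 -0.736530 = -0.283654

d=-0.2837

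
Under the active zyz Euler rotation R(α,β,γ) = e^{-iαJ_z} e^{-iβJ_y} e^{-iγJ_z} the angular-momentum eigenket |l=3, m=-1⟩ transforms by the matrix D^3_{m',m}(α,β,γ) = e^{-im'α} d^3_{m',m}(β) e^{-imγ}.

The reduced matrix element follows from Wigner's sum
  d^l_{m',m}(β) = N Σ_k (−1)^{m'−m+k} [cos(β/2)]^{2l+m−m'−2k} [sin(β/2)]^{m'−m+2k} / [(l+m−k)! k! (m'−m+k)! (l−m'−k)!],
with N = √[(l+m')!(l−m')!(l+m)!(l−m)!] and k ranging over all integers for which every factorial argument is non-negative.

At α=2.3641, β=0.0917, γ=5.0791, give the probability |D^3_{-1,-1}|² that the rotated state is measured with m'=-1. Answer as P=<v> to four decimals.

First d^3_{-1,-1}(β=0.0917), then the phase factors e^{-i(-1)α} and e^{-i(-1)γ}:
With c≡cos(β/2)=0.998949 and s≡sin(β/2)=0.045834, N=[2·24·2·24]^{1/2}=48.000000
k: max(0,(-1)−(-1))=0 … min(3+(-1),3−(-1))=2
  k=0: (−1)^0·48.0000/(48)·0.9989^6·0.0458^0 = +0.993711
  k=1: (−1)^1·48.0000/(6)·0.9989^4·0.0458^2 = -0.016735
  k=2: (−1)^2·48.0000/(8)·0.9989^2·0.0458^4 = +0.000026
d^3_{-1,-1}(0.0917) = +0.993711 -0.016735 +0.000026 = +0.977002
|D^3_{-1,-1}|² = |d^3_{-1,-1}(β)|² = (+0.977002)² = 0.954533 (the z-rotation phases have unit modulus)

P=0.9545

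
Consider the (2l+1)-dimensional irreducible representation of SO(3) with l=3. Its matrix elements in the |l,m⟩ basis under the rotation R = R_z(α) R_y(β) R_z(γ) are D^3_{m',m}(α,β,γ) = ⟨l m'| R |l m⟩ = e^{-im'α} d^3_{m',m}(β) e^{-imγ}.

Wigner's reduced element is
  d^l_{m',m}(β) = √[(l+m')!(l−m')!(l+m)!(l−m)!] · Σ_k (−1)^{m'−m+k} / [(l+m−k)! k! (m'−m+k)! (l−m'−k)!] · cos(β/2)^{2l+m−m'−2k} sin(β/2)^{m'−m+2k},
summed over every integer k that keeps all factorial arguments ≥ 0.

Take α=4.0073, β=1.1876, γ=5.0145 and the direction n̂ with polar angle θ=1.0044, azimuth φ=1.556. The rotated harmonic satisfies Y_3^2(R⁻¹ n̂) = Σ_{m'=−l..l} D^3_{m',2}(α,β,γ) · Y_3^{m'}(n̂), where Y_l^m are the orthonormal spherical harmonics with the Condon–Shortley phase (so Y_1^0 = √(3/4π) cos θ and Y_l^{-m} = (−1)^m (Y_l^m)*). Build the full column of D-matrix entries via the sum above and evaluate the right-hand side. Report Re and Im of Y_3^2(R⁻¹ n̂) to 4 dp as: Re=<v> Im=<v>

Need the full column D^3_{m',2} for m'=−3..3 at α=4.0073, β=1.1876, γ=5.0145.
cos(β/2)=0.828821, sin(β/2)=0.559515
d^3_{-3,2}: single k=5 term ⇒ +0.111325;  D = -0.045608+0.101554i
d^3_{-2,2}: k∈[4..5] ⇒ +0.336617 -0.030681 = +0.305937;  D = -0.131307-0.276325i
d^3_{-1,2}: k∈[3..4] ⇒ +0.630733 -0.143720 = +0.487013;  D = +0.470458+0.125901i
d^3_{0,2}: k∈[2..3] ⇒ +0.809143 -0.368746 = +0.440397;  D = -0.362422+0.250199i
d^3_{1,2}: k∈[1..2] ⇒ +0.692012 -0.630733 = +0.061279;  D = +0.006171-0.060968i
d^3_{2,2}: k∈[0..1] ⇒ +0.324163 -0.738643 = -0.414481;  D = -0.286995-0.299045i
d^3_{3,2}: single k=0 term ⇒ -0.536030;  D = +0.535074-0.032010i
Y_3^{m'}(θ=1.0044,φ=1.556) and Σ D·Y over m':
  (-0.0456+0.1016i)·(-0.0111+0.2505i)  (-0.1313-0.2763i)·(-0.3903-0.0116i)  (+0.4705+0.1259i)·(+0.0018-0.1199i)  (-0.3624+0.2502i)·(-0.3124+0.0000i)  (+0.0062-0.0610i)·(-0.0018-0.1199i)  (-0.2870-0.2990i)·(-0.3903+0.0116i)  (+0.5351-0.0320i)·(+0.0111+0.2505i)
Y_3^2(R⁻¹ n̂) = +0.274423+0.208895i

Re=0.2744 Im=0.2089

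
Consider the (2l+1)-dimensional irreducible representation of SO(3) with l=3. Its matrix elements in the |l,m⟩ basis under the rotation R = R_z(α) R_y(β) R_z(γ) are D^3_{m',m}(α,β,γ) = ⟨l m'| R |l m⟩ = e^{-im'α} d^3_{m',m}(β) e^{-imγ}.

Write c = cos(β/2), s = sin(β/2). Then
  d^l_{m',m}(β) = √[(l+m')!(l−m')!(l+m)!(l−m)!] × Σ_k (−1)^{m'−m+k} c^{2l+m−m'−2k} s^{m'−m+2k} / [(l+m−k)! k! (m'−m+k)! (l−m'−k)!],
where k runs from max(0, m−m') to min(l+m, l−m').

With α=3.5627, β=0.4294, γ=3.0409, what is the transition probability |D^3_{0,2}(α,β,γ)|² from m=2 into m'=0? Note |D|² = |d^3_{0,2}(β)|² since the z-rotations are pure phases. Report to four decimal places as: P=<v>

First d^3_{0,2}(β=0.4294), then the phase factors e^{-i(0)α} and e^{-i(2)γ}:
With c≡cos(β/2)=0.977040 and s≡sin(β/2)=0.213054, N=[6·6·120·1]^{1/2}=65.726707
k∈{2,3} keeps every argument non-negative
  k=2: (−1)^0·65.7267/(12)·0.9770^4·0.2131^2 = +0.226564
  k=3: (−1)^1·65.7267/(12)·0.9770^2·0.2131^4 = -0.010773
d^3_{0,2}(0.4294) = +0.226564 -0.010773 = +0.215791
|D^3_{0,2}|² = |d^3_{0,2}(β)|² = (+0.215791)² = 0.046566 (the z-rotation phases have unit modulus)

P=0.0466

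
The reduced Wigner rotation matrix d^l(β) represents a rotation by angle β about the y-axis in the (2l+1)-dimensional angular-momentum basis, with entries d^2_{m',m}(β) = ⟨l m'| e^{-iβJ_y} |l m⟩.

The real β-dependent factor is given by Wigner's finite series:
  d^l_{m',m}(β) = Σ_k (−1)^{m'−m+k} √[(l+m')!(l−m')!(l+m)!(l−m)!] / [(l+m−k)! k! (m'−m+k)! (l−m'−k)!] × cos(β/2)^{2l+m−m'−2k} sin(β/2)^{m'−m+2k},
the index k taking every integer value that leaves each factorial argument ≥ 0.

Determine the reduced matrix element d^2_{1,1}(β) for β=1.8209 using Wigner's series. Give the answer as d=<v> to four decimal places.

d=-0.5625

d^2_{1,1}(β=1.8209) via Wigner's sum:
With c≡cos(β/2)=0.613390 and s≡sin(β/2)=0.789780, N=[6·1·6·1]^{1/2}=6.000000
Admissible k: 0..1 (factorial args all ≥0)
  k=0: (−1)^0·6.0000/(6)·0.6134^4·0.7898^0 = +0.141562
  k=1: (−1)^1·6.0000/(2)·0.6134^2·0.7898^2 = -0.704056
d^2_{1,1}(1.8209) = +0.141562 -0.704056 = -0.562494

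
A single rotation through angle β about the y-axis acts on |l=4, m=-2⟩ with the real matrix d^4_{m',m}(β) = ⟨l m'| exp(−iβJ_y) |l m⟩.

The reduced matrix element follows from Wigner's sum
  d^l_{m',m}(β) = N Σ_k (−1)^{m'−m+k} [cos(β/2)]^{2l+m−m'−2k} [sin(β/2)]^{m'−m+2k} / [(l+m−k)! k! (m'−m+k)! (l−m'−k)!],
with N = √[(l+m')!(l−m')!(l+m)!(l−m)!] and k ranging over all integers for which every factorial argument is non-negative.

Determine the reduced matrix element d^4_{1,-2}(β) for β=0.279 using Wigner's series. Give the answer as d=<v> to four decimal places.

d^4_{1,-2}(β=0.279) via Wigner's sum:
c=cos(0.279/2)=0.990286, s=sin(0.279/2)=0.139048; N=√[120·6·2·720]=1018.233765
The bounds max(0,m−m')=0 and min(l+m,l−m')=2 give 3 terms
  k=0: (−1)^3·1018.2338/(72)·0.9903^5·0.1390^3 = -0.036209
  k=1: (−1)^4·1018.2338/(48)·0.9903^3·0.1390^5 = +0.001071
  k=2: (−1)^5·1018.2338/(240)·0.9903^1·0.1390^7 = -0.000004
d^4_{1,-2}(0.279) = -0.036209 +0.001071 -0.000004 = -0.035142

d=-0.0351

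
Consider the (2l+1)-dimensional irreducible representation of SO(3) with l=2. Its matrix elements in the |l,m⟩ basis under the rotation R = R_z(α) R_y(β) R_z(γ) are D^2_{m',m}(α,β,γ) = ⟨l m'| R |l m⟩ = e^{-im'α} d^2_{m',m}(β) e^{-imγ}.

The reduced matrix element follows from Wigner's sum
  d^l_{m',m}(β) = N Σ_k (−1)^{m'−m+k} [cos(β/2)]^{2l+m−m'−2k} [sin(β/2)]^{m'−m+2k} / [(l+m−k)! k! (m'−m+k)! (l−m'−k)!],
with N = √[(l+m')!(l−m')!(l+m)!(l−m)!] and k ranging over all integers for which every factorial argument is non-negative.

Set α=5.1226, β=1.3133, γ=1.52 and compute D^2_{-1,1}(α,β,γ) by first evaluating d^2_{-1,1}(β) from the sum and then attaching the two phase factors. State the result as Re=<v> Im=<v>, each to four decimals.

First d^2_{-1,1}(β=1.3133), then the phase factors e^{-i(-1)α} and e^{-i(1)γ}:
With c≡cos(β/2)=0.792042 and s≡sin(β/2)=0.610467, N=[1·6·6·1]^{1/2}=6.000000
Admissible k: 2..3 (factorial args all ≥0)
  k=2: (−1)^0·6.0000/(2)·0.7920^2·0.6105^2 = +0.701361
  k=3: (−1)^1·6.0000/(6)·0.7920^0·0.6105^4 = -0.138883
d^2_{-1,1}(1.3133) = +0.701361 -0.138883 = +0.562478
Phases: e^{-i·(-1)·5.1226}=+0.398803-0.917037i, e^{-i·(1)·1.52}=+0.050774-0.998710i ⇒ D=-0.503758-0.250219i

Re=-0.5038 Im=-0.2502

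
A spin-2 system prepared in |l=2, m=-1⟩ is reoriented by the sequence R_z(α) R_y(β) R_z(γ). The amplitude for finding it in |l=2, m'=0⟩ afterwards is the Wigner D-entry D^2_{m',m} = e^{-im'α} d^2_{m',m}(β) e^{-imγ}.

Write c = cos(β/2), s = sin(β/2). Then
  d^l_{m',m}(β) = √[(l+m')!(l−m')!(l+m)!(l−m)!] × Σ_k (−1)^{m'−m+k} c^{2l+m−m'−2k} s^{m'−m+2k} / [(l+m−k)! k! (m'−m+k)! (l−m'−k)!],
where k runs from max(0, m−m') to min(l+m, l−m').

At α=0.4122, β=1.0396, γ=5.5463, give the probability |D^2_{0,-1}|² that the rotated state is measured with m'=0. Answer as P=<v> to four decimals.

D^2_{0,-1}(0.4122,1.0396,5.5463) = e^{-i·0·0.4122}·d^2_{0,-1}(1.0396)·e^{-i·-1·5.5463}. Compute d first:
Half-angle: c=0.867919, s=0.496707. N=√(2·2·1·6)=4.898979
Admissible k: 0..1 (factorial args all ≥0)
  k=0: (−1)^1·4.8990/(2)·0.8679^3·0.4967^1 = -0.795449
  k=1: (−1)^2·4.8990/(2)·0.8679^1·0.4967^3 = +0.260528
d^2_{0,-1}(1.0396) = -0.795449 +0.260528 = -0.534921
|D^2_{0,-1}|² = |d^2_{0,-1}(β)|² = (-0.534921)² = 0.286141 (the z-rotation phases have unit modulus)

P=0.2861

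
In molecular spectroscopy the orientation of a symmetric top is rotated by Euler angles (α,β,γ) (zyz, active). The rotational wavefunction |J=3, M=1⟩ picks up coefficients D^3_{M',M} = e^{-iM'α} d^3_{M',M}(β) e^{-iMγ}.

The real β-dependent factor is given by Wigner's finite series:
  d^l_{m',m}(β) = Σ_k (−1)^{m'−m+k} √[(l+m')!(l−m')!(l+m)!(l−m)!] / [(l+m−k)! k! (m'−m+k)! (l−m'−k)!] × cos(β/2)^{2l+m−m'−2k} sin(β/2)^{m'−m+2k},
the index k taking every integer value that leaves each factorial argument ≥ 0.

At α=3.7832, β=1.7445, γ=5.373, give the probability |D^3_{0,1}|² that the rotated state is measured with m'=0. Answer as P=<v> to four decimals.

P=0.1316

First d^3_{0,1}(β=1.7445), then the phase factors e^{-i(0)α} and e^{-i(1)γ}:
With c≡cos(β/2)=0.643105 and s≡sin(β/2)=0.765778, N=[6·6·24·2]^{1/2}=41.569219
k∈{1,2,3} keeps every argument non-negative
  k=1: (−1)^0·41.5692/(12)·0.6431^5·0.7658^1 = +0.291812
  k=2: (−1)^1·41.5692/(4)·0.6431^3·0.7658^3 = -1.241270
  k=3: (−1)^2·41.5692/(12)·0.6431^1·0.7658^5 = +0.586660
d^3_{0,1}(1.7445) = +0.291812 -1.241270 +0.586660 = -0.362798
|D^3_{0,1}|² = |d^3_{0,1}(β)|² = (-0.362798)² = 0.131622 (the z-rotation phases have unit modulus)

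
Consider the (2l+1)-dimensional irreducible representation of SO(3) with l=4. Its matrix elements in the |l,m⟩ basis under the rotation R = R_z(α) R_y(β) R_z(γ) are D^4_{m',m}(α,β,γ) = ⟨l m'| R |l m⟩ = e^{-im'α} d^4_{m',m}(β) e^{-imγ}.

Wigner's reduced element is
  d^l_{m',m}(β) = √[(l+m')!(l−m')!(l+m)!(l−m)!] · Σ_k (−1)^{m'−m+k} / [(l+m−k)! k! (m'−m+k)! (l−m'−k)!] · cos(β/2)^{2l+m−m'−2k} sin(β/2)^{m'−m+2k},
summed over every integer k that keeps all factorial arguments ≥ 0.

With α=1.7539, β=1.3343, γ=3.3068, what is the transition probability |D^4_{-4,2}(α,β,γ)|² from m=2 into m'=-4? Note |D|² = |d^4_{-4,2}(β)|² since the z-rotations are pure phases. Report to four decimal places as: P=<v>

First d^4_{-4,2}(β=1.3343), then the phase factors e^{-i(-4)α} and e^{-i(2)γ}:
Half-angle: c=0.785588, s=0.618750. N=√(1·40320·720·2)=7619.763776
The bounds max(0,m−m')=6 and min(l+m,l−m')=6 give 1 term
  k=6: (−1)^0·7619.7638/(1440)·0.7856^2·0.6187^6 = +0.183256
d^4_{-4,2}(1.3343) = +0.183256
|D^4_{-4,2}|² = |d^4_{-4,2}(β)|² = (+0.183256)² = 0.033583 (the z-rotation phases have unit modulus)

P=0.0336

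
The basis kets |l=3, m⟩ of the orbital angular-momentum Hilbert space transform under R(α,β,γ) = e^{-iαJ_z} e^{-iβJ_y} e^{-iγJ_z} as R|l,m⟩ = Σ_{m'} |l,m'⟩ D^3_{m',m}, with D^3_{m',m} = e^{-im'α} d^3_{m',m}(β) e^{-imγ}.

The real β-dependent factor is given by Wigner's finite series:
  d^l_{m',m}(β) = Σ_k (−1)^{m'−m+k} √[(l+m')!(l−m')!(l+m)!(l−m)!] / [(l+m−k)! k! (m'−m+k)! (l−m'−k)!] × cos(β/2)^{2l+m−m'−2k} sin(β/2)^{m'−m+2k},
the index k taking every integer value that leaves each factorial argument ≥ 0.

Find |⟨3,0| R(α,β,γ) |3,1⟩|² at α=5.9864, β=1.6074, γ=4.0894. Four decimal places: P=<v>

P=0.1847

First d^3_{0,1}(β=1.6074), then the phase factors e^{-i(0)α} and e^{-i(1)γ}:
Half-angle: c=0.694048, s=0.719929. N=√(6·6·24·2)=41.569219
Admissible k: 1..3 (factorial args all ≥0)
  k=1: (−1)^0·41.5692/(12)·0.6940^5·0.7199^1 = +0.401631
  k=2: (−1)^1·41.5692/(4)·0.6940^3·0.7199^3 = -1.296429
  k=3: (−1)^2·41.5692/(12)·0.6940^1·0.7199^5 = +0.464974
d^3_{0,1}(1.6074) = +0.401631 -1.296429 +0.464974 = -0.429825
|D^3_{0,1}|² = |d^3_{0,1}(β)|² = (-0.429825)² = 0.184750 (the z-rotation phases have unit modulus)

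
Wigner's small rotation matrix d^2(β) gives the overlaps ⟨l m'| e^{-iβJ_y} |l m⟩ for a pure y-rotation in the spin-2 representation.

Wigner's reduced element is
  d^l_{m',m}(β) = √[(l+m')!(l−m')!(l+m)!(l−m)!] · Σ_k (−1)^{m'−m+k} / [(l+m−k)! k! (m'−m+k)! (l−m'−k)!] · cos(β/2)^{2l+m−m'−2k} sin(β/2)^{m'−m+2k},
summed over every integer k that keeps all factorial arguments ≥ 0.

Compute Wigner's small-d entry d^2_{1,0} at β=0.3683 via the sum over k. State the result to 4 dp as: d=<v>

d=-0.4114

d^2_{1,0}(β=0.3683) via Wigner's sum:
With c≡cos(β/2)=0.983092 and s≡sin(β/2)=0.183111, N=[6·1·2·2]^{1/2}=4.898979
k∈{0,1} keeps every argument non-negative
  k=0: (−1)^1·4.8990/(2)·0.9831^3·0.1831^1 = -0.426160
  k=1: (−1)^2·4.8990/(2)·0.9831^1·0.1831^3 = +0.014785
d^2_{1,0}(0.3683) = -0.426160 +0.014785 = -0.411375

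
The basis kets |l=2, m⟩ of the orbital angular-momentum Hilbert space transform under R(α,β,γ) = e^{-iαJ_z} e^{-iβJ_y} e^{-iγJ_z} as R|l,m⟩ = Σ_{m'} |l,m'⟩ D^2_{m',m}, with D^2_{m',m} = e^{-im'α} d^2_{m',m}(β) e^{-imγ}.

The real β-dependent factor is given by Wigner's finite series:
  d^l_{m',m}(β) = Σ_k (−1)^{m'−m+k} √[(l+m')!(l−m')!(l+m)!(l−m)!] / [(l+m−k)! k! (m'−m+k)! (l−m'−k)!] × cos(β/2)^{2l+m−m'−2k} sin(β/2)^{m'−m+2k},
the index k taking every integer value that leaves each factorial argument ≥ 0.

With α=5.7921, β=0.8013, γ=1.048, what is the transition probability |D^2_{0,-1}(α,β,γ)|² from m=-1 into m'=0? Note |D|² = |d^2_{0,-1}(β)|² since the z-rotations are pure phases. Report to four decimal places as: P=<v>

Split into d^2_{0,-1}(β=0.8013) × two z-phases.
Half-angle: c=0.920808, s=0.390017. N=√(2·2·1·6)=4.898979
k∈{0,1} keeps every argument non-negative
  k=0: (−1)^1·4.8990/(2)·0.9208^3·0.3900^1 = -0.745875
  k=1: (−1)^2·4.8990/(2)·0.9208^1·0.3900^3 = +0.133812
d^2_{0,-1}(0.8013) = -0.745875 +0.133812 = -0.612063
|D^2_{0,-1}|² = |d^2_{0,-1}(β)|² = (-0.612063)² = 0.374621 (the z-rotation phases have unit modulus)

P=0.3746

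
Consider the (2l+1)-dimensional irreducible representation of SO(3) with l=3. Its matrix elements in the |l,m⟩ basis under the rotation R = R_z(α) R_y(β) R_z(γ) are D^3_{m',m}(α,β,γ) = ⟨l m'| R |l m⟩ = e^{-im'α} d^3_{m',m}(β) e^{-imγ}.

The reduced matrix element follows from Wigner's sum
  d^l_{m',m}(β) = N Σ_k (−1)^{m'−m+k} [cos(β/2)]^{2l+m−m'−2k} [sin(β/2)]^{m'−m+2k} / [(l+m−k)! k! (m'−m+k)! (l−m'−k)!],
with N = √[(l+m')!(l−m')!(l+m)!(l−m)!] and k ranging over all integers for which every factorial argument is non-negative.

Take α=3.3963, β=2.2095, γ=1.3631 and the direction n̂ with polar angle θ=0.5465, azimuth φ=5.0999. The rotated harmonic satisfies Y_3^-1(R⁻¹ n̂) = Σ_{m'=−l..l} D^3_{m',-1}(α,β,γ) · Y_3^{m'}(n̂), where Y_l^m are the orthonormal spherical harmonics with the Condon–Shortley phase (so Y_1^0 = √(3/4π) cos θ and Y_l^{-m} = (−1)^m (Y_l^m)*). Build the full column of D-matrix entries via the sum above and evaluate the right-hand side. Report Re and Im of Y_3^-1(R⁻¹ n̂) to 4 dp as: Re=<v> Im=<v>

Need the full column D^3_{m',-1} for m'=−3..3 at α=3.3963, β=2.2095, γ=1.3631.
cos(β/2)=0.449358, sin(β/2)=0.893352
d^3_{-3,-1}: single k=2 term ⇒ +0.126026;  D = +0.066561-0.107015i
d^3_{-2,-1}: k∈[1..2] ⇒ +0.051759 -0.409142 = -0.357384;  D = +0.106201-0.341240i
d^3_{-1,-1}: k∈[0..2] ⇒ +0.008233 -0.260318 +0.771660 = +0.519575;  D = +0.024417-0.519001i
d^3_{0,-1}: k∈[0..2] ⇒ -0.056699 +0.672290 -0.885718 = -0.270128;  D = -0.055702-0.264322i
d^3_{1,-1}: k∈[0..2] ⇒ +0.195238 -1.028880 +0.508318 = -0.325324;  D = +0.145127+0.291159i
d^3_{2,-1}: k∈[0..1] ⇒ -0.409142 +0.808547 = +0.399404;  D = +0.262492+0.301034i
d^3_{3,-1}: single k=0 term ⇒ +0.498104;  D = -0.411391-0.280831i
Y_3^{m'}(θ=0.5465,φ=5.0999) and Σ D·Y over m':
  (+0.0666-0.1070i)·(-0.0538-0.0233i)  (+0.1062-0.3412i)·(-0.1685+0.1650i)  (+0.0244-0.5190i)·(+0.1682+0.4120i)  (-0.0557-0.2643i)·(+0.2071+0.0000i)  (+0.1451+0.2912i)·(-0.1682+0.4120i)  (+0.2625+0.3010i)·(-0.1685-0.1650i)  (-0.4114-0.2808i)·(+0.0538-0.0233i)
Y_3^-1(R⁻¹ n̂) = +0.071200-0.141466i

Re=0.0712 Im=-0.1415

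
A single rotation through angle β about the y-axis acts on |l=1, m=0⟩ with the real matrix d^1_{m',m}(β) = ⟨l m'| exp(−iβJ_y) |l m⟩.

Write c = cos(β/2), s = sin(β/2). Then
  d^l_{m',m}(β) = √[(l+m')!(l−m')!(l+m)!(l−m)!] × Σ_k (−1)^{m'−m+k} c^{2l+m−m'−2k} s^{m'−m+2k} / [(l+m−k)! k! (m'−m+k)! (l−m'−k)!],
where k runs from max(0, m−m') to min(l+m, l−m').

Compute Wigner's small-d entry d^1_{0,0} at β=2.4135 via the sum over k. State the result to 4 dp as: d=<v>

d^1_{0,0}(β=2.4135) via Wigner's sum:
c=cos(2.4135/2)=0.356058, s=sin(2.4135/2)=0.934464; N=√[1·1·1·1]=1.000000
k∈{0,1} keeps every argument non-negative
  k=0: (−1)^0·1.0000/(1)·0.3561^2·0.9345^0 = +0.126778
  k=1: (−1)^1·1.0000/(1)·0.3561^0·0.9345^2 = -0.873222
d^1_{0,0}(2.4135) = +0.126778 -0.873222 = -0.746445

d=-0.7464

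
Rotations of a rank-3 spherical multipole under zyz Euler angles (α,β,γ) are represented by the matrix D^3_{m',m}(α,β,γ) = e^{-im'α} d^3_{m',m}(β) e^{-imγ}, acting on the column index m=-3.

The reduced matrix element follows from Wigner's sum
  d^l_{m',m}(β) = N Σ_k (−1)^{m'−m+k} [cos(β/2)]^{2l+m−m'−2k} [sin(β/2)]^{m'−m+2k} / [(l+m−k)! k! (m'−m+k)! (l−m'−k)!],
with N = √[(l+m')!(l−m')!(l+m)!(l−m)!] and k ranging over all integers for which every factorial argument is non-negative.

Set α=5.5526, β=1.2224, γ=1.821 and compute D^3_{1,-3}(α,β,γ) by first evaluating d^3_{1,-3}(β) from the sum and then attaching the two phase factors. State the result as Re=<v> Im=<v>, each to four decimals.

Re=0.2806 Im=-0.0252

D^3_{1,-3}(5.5526,1.2224,1.821) = e^{-i·1·5.5526}·d^3_{1,-3}(1.2224)·e^{-i·-3·1.821}. Compute d first:
Half-angle: c=0.818960, s=0.573851. N=√(24·2·1·720)=185.903201
k∈{0} keeps every argument non-negative
  k=0: (−1)^4·185.9032/(48)·0.8190^2·0.5739^4 = +0.281687
d^3_{1,-3}(1.2224) = +0.281687
D = (+0.744784+0.667306i)·(+0.281687)·(+0.682086-0.731272i) = +0.280557-0.025205i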